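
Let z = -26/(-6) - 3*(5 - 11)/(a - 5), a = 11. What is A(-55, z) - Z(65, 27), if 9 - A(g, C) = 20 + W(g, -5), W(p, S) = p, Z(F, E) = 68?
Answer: -24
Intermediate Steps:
z = 22/3 (z = -26/(-6) - 3*(5 - 11)/(11 - 5) = -26*(-1/6) - 3/(6/(-6)) = 13/3 - 3/(6*(-1/6)) = 13/3 - 3/(-1) = 13/3 - 3*(-1) = 13/3 + 3 = 22/3 ≈ 7.3333)
A(g, C) = -11 - g (A(g, C) = 9 - (20 + g) = 9 + (-20 - g) = -11 - g)
A(-55, z) - Z(65, 27) = (-11 - 1*(-55)) - 1*68 = (-11 + 55) - 68 = 44 - 68 = -24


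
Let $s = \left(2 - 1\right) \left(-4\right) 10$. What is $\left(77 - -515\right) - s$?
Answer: $632$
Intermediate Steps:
$s = -40$ ($s = 1 \left(-4\right) 10 = \left(-4\right) 10 = -40$)
$\left(77 - -515\right) - s = \left(77 - -515\right) - -40 = \left(77 + 515\right) + 40 = 592 + 40 = 632$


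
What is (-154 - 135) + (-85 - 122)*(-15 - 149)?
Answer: 33659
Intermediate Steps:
(-154 - 135) + (-85 - 122)*(-15 - 149) = -289 - 207*(-164) = -289 + 33948 = 33659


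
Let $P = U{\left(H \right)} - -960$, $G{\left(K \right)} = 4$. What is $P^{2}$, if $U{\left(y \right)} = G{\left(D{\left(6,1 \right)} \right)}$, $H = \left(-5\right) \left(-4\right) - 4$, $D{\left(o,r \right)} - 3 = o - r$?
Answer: $929296$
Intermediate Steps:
$D{\left(o,r \right)} = 3 + o - r$ ($D{\left(o,r \right)} = 3 + \left(o - r\right) = 3 + o - r$)
$H = 16$ ($H = 20 - 4 = 16$)
$U{\left(y \right)} = 4$
$P = 964$ ($P = 4 - -960 = 4 + 960 = 964$)
$P^{2} = 964^{2} = 929296$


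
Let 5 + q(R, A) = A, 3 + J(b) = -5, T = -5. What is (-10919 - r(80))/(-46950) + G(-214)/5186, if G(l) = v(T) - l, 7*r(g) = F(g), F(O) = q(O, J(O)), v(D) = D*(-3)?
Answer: 47157497/170437890 ≈ 0.27668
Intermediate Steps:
v(D) = -3*D
J(b) = -8 (J(b) = -3 - 5 = -8)
q(R, A) = -5 + A
F(O) = -13 (F(O) = -5 - 8 = -13)
r(g) = -13/7 (r(g) = (⅐)*(-13) = -13/7)
G(l) = 15 - l (G(l) = -3*(-5) - l = 15 - l)
(-10919 - r(80))/(-46950) + G(-214)/5186 = (-10919 - 1*(-13/7))/(-46950) + (15 - 1*(-214))/5186 = (-10919 + 13/7)*(-1/46950) + (15 + 214)*(1/5186) = -76420/7*(-1/46950) + 229*(1/5186) = 7642/32865 + 229/5186 = 47157497/170437890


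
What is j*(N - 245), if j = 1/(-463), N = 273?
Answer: -28/463 ≈ -0.060475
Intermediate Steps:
j = -1/463 ≈ -0.0021598
j*(N - 245) = -(273 - 245)/463 = -1/463*28 = -28/463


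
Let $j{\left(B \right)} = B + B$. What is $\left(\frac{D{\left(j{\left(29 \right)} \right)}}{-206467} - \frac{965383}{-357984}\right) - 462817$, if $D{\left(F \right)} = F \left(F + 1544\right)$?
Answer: $- \frac{34207509678670859}{73911882528} \approx -4.6282 \cdot 10^{5}$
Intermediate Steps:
$j{\left(B \right)} = 2 B$
$D{\left(F \right)} = F \left(1544 + F\right)$
$\left(\frac{D{\left(j{\left(29 \right)} \right)}}{-206467} - \frac{965383}{-357984}\right) - 462817 = \left(\frac{2 \cdot 29 \left(1544 + 2 \cdot 29\right)}{-206467} - \frac{965383}{-357984}\right) - 462817 = \left(58 \left(1544 + 58\right) \left(- \frac{1}{206467}\right) - - \frac{965383}{357984}\right) - 462817 = \left(58 \cdot 1602 \left(- \frac{1}{206467}\right) + \frac{965383}{357984}\right) - 462817 = \left(92916 \left(- \frac{1}{206467}\right) + \frac{965383}{357984}\right) - 462817 = \left(- \frac{92916}{206467} + \frac{965383}{357984}\right) - 462817 = \frac{166057290517}{73911882528} - 462817 = - \frac{34207509678670859}{73911882528}$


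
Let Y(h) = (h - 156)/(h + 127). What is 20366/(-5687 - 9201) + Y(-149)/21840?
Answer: -244522871/178834656 ≈ -1.3673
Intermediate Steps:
Y(h) = (-156 + h)/(127 + h)
20366/(-5687 - 9201) + Y(-149)/21840 = 20366/(-5687 - 9201) + ((-156 - 149)/(127 - 149))/21840 = 20366/(-14888) + (-305/(-22))*(1/21840) = 20366*(-1/14888) - 1/22*(-305)*(1/21840) = -10183/7444 + (305/22)*(1/21840) = -10183/7444 + 61/96096 = -244522871/178834656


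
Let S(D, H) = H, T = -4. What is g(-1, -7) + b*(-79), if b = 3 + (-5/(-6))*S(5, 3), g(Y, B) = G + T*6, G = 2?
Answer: -913/2 ≈ -456.50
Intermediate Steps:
g(Y, B) = -22 (g(Y, B) = 2 - 4*6 = 2 - 24 = -22)
b = 11/2 (b = 3 - 5/(-6)*3 = 3 - 5*(-⅙)*3 = 3 + (⅚)*3 = 3 + 5/2 = 11/2 ≈ 5.5000)
g(-1, -7) + b*(-79) = -22 + (11/2)*(-79) = -22 - 869/2 = -913/2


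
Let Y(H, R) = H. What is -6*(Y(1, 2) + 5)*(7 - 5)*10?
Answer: -720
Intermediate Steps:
-6*(Y(1, 2) + 5)*(7 - 5)*10 = -6*(1 + 5)*(7 - 5)*10 = -36*2*10 = -6*12*10 = -72*10 = -720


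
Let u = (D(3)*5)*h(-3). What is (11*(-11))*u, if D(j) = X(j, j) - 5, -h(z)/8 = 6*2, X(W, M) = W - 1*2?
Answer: -232320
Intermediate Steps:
X(W, M) = -2 + W (X(W, M) = W - 2 = -2 + W)
h(z) = -96 (h(z) = -48*2 = -8*12 = -96)
D(j) = -7 + j (D(j) = (-2 + j) - 5 = -7 + j)
u = 1920 (u = ((-7 + 3)*5)*(-96) = -4*5*(-96) = -20*(-96) = 1920)
(11*(-11))*u = (11*(-11))*1920 = -121*1920 = -232320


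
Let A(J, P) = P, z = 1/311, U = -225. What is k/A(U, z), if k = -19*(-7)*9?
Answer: 372267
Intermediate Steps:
z = 1/311 ≈ 0.0032154
k = 1197 (k = 133*9 = 1197)
k/A(U, z) = 1197/(1/311) = 1197*311 = 372267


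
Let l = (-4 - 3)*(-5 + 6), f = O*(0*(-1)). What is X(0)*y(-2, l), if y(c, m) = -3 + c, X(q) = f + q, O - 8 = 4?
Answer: 0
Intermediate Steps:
O = 12 (O = 8 + 4 = 12)
f = 0 (f = 12*(0*(-1)) = 12*0 = 0)
X(q) = q (X(q) = 0 + q = q)
l = -7 (l = -7*1 = -7)
X(0)*y(-2, l) = 0*(-3 - 2) = 0*(-5) = 0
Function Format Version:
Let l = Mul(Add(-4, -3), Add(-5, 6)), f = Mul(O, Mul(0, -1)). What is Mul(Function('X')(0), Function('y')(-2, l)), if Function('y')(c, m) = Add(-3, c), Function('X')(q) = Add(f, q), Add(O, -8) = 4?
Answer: 0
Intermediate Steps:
O = 12 (O = Add(8, 4) = 12)
f = 0 (f = Mul(12, Mul(0, -1)) = Mul(12, 0) = 0)
Function('X')(q) = q (Function('X')(q) = Add(0, q) = q)
l = -7 (l = Mul(-7, 1) = -7)
Mul(Function('X')(0), Function('y')(-2, l)) = Mul(0, Add(-3, -2)) = Mul(0, -5) = 0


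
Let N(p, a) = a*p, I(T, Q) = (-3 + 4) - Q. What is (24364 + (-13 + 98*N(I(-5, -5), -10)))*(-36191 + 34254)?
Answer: -35778327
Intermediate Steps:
I(T, Q) = 1 - Q
(24364 + (-13 + 98*N(I(-5, -5), -10)))*(-36191 + 34254) = (24364 + (-13 + 98*(-10*(1 - 1*(-5)))))*(-36191 + 34254) = (24364 + (-13 + 98*(-10*(1 + 5))))*(-1937) = (24364 + (-13 + 98*(-10*6)))*(-1937) = (24364 + (-13 + 98*(-60)))*(-1937) = (24364 + (-13 - 5880))*(-1937) = (24364 - 5893)*(-1937) = 18471*(-1937) = -35778327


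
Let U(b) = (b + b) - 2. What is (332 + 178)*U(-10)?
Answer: -11220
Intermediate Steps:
U(b) = -2 + 2*b (U(b) = 2*b - 2 = -2 + 2*b)
(332 + 178)*U(-10) = (332 + 178)*(-2 + 2*(-10)) = 510*(-2 - 20) = 510*(-22) = -11220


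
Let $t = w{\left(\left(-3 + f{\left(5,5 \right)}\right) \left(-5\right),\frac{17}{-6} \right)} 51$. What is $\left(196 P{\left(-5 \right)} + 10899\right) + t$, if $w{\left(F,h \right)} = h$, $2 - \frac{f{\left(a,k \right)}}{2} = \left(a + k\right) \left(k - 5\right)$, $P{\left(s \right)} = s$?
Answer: $\frac{19549}{2} \approx 9774.5$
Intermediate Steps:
$f{\left(a,k \right)} = 4 - 2 \left(-5 + k\right) \left(a + k\right)$ ($f{\left(a,k \right)} = 4 - 2 \left(a + k\right) \left(k - 5\right) = 4 - 2 \left(a + k\right) \left(-5 + k\right) = 4 - 2 \left(-5 + k\right) \left(a + k\right)$)
$t = - \frac{289}{2}$ ($t = \frac{17}{-6} \cdot 51 = 17 \left(- \frac{1}{6}\right) 51 = \left(- \frac{17}{6}\right) 51 = - \frac{289}{2} \approx -144.5$)
$\left(196 P{\left(-5 \right)} + 10899\right) + t = \left(196 \left(-5\right) + 10899\right) - \frac{289}{2} = \left(-980 + 10899\right) - \frac{289}{2} = 9919 - \frac{289}{2} = \frac{19549}{2}$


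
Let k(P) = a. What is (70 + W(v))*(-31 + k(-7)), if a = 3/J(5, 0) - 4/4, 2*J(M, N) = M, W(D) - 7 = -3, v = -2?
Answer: -11396/5 ≈ -2279.2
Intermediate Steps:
W(D) = 4 (W(D) = 7 - 3 = 4)
J(M, N) = M/2
a = ⅕ (a = 3/(((½)*5)) - 4/4 = 3/(5/2) - 4*¼ = 3*(⅖) - 1 = 6/5 - 1 = ⅕ ≈ 0.20000)
k(P) = ⅕
(70 + W(v))*(-31 + k(-7)) = (70 + 4)*(-31 + ⅕) = 74*(-154/5) = -11396/5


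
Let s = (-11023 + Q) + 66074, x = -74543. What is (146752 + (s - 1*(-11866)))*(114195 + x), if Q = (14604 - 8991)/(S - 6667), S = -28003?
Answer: 146868997980642/17335 ≈ 8.4724e+9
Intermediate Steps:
Q = -5613/34670 (Q = (14604 - 8991)/(-28003 - 6667) = 5613/(-34670) = 5613*(-1/34670) = -5613/34670 ≈ -0.16190)
s = 1908612557/34670 (s = (-11023 - 5613/34670) + 66074 = -382173023/34670 + 66074 = 1908612557/34670 ≈ 55051.)
(146752 + (s - 1*(-11866)))*(114195 + x) = (146752 + (1908612557/34670 - 1*(-11866)))*(114195 - 74543) = (146752 + (1908612557/34670 + 11866))*39652 = (146752 + 2320006777/34670)*39652 = (7407898617/34670)*39652 = 146868997980642/17335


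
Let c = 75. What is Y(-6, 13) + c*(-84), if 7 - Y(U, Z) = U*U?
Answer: -6329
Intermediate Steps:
Y(U, Z) = 7 - U² (Y(U, Z) = 7 - U*U = 7 - U²)
Y(-6, 13) + c*(-84) = (7 - 1*(-6)²) + 75*(-84) = (7 - 1*36) - 6300 = (7 - 36) - 6300 = -29 - 6300 = -6329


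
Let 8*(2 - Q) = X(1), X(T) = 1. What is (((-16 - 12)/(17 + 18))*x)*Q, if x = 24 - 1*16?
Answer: -12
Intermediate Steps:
x = 8 (x = 24 - 16 = 8)
Q = 15/8 (Q = 2 - 1/8*1 = 2 - 1/8 = 15/8 ≈ 1.8750)
(((-16 - 12)/(17 + 18))*x)*Q = (((-16 - 12)/(17 + 18))*8)*(15/8) = (-28/35*8)*(15/8) = (-28*1/35*8)*(15/8) = -4/5*8*(15/8) = -32/5*15/8 = -12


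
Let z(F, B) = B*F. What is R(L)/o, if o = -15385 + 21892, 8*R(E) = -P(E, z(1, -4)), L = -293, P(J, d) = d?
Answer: 1/13014 ≈ 7.6840e-5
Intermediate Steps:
R(E) = 1/2 (R(E) = (-(-4))/8 = (-1*(-4))/8 = (1/8)*4 = 1/2)
o = 6507
R(L)/o = (1/2)/6507 = (1/2)*(1/6507) = 1/13014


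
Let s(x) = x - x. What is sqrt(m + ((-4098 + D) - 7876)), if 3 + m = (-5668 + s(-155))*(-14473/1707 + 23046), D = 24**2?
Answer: I*sqrt(380513923580973)/1707 ≈ 11428.0*I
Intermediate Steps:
s(x) = 0
D = 576
m = -222894382853/1707 (m = -3 + (-5668 + 0)*(-14473/1707 + 23046) = -3 - 5668*(-14473*1/1707 + 23046) = -3 - 5668*(-14473/1707 + 23046) = -3 - 5668*39325049/1707 = -3 - 222894377732/1707 = -222894382853/1707 ≈ -1.3058e+8)
sqrt(m + ((-4098 + D) - 7876)) = sqrt(-222894382853/1707 + ((-4098 + 576) - 7876)) = sqrt(-222894382853/1707 + (-3522 - 7876)) = sqrt(-222894382853/1707 - 11398) = sqrt(-222913839239/1707) = I*sqrt(380513923580973)/1707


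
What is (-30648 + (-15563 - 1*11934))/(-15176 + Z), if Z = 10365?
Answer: 58145/4811 ≈ 12.086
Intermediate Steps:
(-30648 + (-15563 - 1*11934))/(-15176 + Z) = (-30648 + (-15563 - 1*11934))/(-15176 + 10365) = (-30648 + (-15563 - 11934))/(-4811) = (-30648 - 27497)*(-1/4811) = -58145*(-1/4811) = 58145/4811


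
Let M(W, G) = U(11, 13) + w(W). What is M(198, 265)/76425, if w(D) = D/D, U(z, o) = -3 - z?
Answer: -13/76425 ≈ -0.00017010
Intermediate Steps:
w(D) = 1
M(W, G) = -13 (M(W, G) = (-3 - 1*11) + 1 = (-3 - 11) + 1 = -14 + 1 = -13)
M(198, 265)/76425 = -13/76425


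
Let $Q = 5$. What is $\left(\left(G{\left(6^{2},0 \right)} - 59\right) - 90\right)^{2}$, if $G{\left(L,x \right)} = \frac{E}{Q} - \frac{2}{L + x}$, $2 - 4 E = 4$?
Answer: $\frac{45050944}{2025} \approx 22247.0$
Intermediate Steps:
$E = - \frac{1}{2}$ ($E = \frac{1}{2} - 1 = - \frac{1}{2} \approx -0.5$)
$G{\left(L,x \right)} = - \frac{1}{10} - \frac{2}{L + x}$ ($G{\left(L,x \right)} = - \frac{1}{2 \cdot 5} - \frac{2}{L + x} = \left(- \frac{1}{2}\right) \frac{1}{5} - \frac{2}{L + x} = - \frac{1}{10} - \frac{2}{L + x}$)
$\left(\left(G{\left(6^{2},0 \right)} - 59\right) - 90\right)^{2} = \left(\left(\frac{-20 - 6^{2} - 0}{10 \left(6^{2} + 0\right)} - 59\right) - 90\right)^{2} = \left(\left(\frac{-20 - 36 + 0}{10 \left(36 + 0\right)} - 59\right) - 90\right)^{2} = \left(\left(\frac{-20 - 36 + 0}{10 \cdot 36} - 59\right) - 90\right)^{2} = \left(\left(\frac{1}{10} \cdot \frac{1}{36} \left(-56\right) - 59\right) - 90\right)^{2} = \left(\left(- \frac{7}{45} - 59\right) - 90\right)^{2} = \left(- \frac{2662}{45} - 90\right)^{2} = \left(- \frac{6712}{45}\right)^{2} = \frac{45050944}{2025}$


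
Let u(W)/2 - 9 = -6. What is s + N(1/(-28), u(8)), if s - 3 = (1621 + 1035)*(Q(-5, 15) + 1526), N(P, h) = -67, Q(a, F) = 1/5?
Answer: 20267616/5 ≈ 4.0535e+6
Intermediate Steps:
u(W) = 6 (u(W) = 18 + 2*(-6) = 18 - 12 = 6)
Q(a, F) = ⅕ (Q(a, F) = 1*(⅕) = ⅕)
s = 20267951/5 (s = 3 + (1621 + 1035)*(⅕ + 1526) = 3 + 2656*(7631/5) = 3 + 20267936/5 = 20267951/5 ≈ 4.0536e+6)
s + N(1/(-28), u(8)) = 20267951/5 - 67 = 20267616/5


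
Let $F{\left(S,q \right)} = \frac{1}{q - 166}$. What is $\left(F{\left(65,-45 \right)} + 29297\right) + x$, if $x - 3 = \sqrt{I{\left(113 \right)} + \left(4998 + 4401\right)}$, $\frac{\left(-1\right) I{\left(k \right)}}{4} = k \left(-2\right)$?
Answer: $\frac{6182299}{211} + \sqrt{10303} \approx 29402.0$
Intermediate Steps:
$I{\left(k \right)} = 8 k$ ($I{\left(k \right)} = - 4 k \left(-2\right) = - 4 \left(- 2 k\right) = 8 k$)
$F{\left(S,q \right)} = \frac{1}{-166 + q}$
$x = 3 + \sqrt{10303}$ ($x = 3 + \sqrt{8 \cdot 113 + \left(4998 + 4401\right)} = 3 + \sqrt{904 + 9399} = 3 + \sqrt{10303} \approx 104.5$)
$\left(F{\left(65,-45 \right)} + 29297\right) + x = \left(\frac{1}{-166 - 45} + 29297\right) + \left(3 + \sqrt{10303}\right) = \left(\frac{1}{-211} + 29297\right) + \left(3 + \sqrt{10303}\right) = \left(- \frac{1}{211} + 29297\right) + \left(3 + \sqrt{10303}\right) = \frac{6181666}{211} + \left(3 + \sqrt{10303}\right) = \frac{6182299}{211} + \sqrt{10303}$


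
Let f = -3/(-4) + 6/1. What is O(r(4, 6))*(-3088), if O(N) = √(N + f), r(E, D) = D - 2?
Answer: -1544*√43 ≈ -10125.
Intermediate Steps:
f = 27/4 (f = -3*(-¼) + 6*1 = ¾ + 6 = 27/4 ≈ 6.7500)
r(E, D) = -2 + D
O(N) = √(27/4 + N) (O(N) = √(N + 27/4) = √(27/4 + N))
O(r(4, 6))*(-3088) = (√(27 + 4*(-2 + 6))/2)*(-3088) = (√(27 + 4*4)/2)*(-3088) = (√(27 + 16)/2)*(-3088) = (√43/2)*(-3088) = -1544*√43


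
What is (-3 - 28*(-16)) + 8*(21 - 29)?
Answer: 381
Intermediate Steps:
(-3 - 28*(-16)) + 8*(21 - 29) = (-3 + 448) + 8*(-8) = 445 - 64 = 381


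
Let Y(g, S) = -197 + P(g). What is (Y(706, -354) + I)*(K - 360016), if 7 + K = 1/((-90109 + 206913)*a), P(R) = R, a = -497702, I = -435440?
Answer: 9102856814310109299435/58133584408 ≈ 1.5659e+11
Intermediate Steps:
Y(g, S) = -197 + g
K = -406935090857/58133584408 (K = -7 + 1/((-90109 + 206913)*(-497702)) = -7 - 1/497702/116804 = -7 + (1/116804)*(-1/497702) = -7 - 1/58133584408 = -406935090857/58133584408 ≈ -7.0000)
(Y(706, -354) + I)*(K - 360016) = ((-197 + 706) - 435440)*(-406935090857/58133584408 - 360016) = (509 - 435440)*(-20929427459321385/58133584408) = -434931*(-20929427459321385/58133584408) = 9102856814310109299435/58133584408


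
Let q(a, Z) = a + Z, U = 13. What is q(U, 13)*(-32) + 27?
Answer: -805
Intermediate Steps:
q(a, Z) = Z + a
q(U, 13)*(-32) + 27 = (13 + 13)*(-32) + 27 = 26*(-32) + 27 = -832 + 27 = -805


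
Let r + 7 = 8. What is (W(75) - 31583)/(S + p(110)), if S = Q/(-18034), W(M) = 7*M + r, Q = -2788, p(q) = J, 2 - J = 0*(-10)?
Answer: -280040969/19428 ≈ -14414.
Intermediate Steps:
r = 1 (r = -7 + 8 = 1)
J = 2 (J = 2 - 0*(-10) = 2 - 1*0 = 2 + 0 = 2)
p(q) = 2
W(M) = 1 + 7*M (W(M) = 7*M + 1 = 1 + 7*M)
S = 1394/9017 (S = -2788/(-18034) = -2788*(-1/18034) = 1394/9017 ≈ 0.15460)
(W(75) - 31583)/(S + p(110)) = ((1 + 7*75) - 31583)/(1394/9017 + 2) = ((1 + 525) - 31583)/(19428/9017) = (526 - 31583)*(9017/19428) = -31057*9017/19428 = -280040969/19428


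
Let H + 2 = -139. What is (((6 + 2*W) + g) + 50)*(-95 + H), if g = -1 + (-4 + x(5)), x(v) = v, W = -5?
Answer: -10856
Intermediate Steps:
H = -141 (H = -2 - 139 = -141)
g = 0 (g = -1 + (-4 + 5) = -1 + 1 = 0)
(((6 + 2*W) + g) + 50)*(-95 + H) = (((6 + 2*(-5)) + 0) + 50)*(-95 - 141) = (((6 - 10) + 0) + 50)*(-236) = ((-4 + 0) + 50)*(-236) = (-4 + 50)*(-236) = 46*(-236) = -10856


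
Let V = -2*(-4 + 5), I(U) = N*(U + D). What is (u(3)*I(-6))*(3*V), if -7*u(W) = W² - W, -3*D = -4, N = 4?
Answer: -96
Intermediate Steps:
D = 4/3 (D = -⅓*(-4) = 4/3 ≈ 1.3333)
I(U) = 16/3 + 4*U (I(U) = 4*(U + 4/3) = 4*(4/3 + U) = 16/3 + 4*U)
V = -2 (V = -2*1 = -2)
u(W) = -W²/7 + W/7 (u(W) = -(W² - W)/7 = -W²/7 + W/7)
(u(3)*I(-6))*(3*V) = (((⅐)*3*(1 - 1*3))*(16/3 + 4*(-6)))*(3*(-2)) = (((⅐)*3*(1 - 3))*(16/3 - 24))*(-6) = (((⅐)*3*(-2))*(-56/3))*(-6) = -6/7*(-56/3)*(-6) = 16*(-6) = -96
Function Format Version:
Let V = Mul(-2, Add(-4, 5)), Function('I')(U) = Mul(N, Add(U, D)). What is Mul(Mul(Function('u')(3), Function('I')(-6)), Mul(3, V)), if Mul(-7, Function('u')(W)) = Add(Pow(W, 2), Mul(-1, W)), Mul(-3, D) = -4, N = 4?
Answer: -96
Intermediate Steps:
D = Rational(4, 3) (D = Mul(Rational(-1, 3), -4) = Rational(4, 3) ≈ 1.3333)
Function('I')(U) = Add(Rational(16, 3), Mul(4, U)) (Function('I')(U) = Mul(4, Add(U, Rational(4, 3))) = Mul(4, Add(Rational(4, 3), U)) = Add(Rational(16, 3), Mul(4, U)))
V = -2 (V = Mul(-2, 1) = -2)
Function('u')(W) = Add(Mul(Rational(-1, 7), Pow(W, 2)), Mul(Rational(1, 7), W)) (Function('u')(W) = Mul(Rational(-1, 7), Add(Pow(W, 2), Mul(-1, W))) = Add(Mul(Rational(-1, 7), Pow(W, 2)), Mul(Rational(1, 7), W)))
Mul(Mul(Function('u')(3), Function('I')(-6)), Mul(3, V)) = Mul(Mul(Mul(Rational(1, 7), 3, Add(1, Mul(-1, 3))), Add(Rational(16, 3), Mul(4, -6))), Mul(3, -2)) = Mul(Mul(Mul(Rational(1, 7), 3, Add(1, -3)), Add(Rational(16, 3), -24)), -6) = Mul(Mul(Mul(Rational(1, 7), 3, -2), Rational(-56, 3)), -6) = Mul(Mul(Rational(-6, 7), Rational(-56, 3)), -6) = Mul(16, -6) = -96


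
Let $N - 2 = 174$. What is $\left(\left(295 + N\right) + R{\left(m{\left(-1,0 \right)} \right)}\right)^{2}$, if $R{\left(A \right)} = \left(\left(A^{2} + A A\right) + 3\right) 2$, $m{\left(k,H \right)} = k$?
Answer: $231361$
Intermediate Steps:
$N = 176$ ($N = 2 + 174 = 176$)
$R{\left(A \right)} = 6 + 4 A^{2}$ ($R{\left(A \right)} = \left(\left(A^{2} + A^{2}\right) + 3\right) 2 = \left(2 A^{2} + 3\right) 2 = \left(3 + 2 A^{2}\right) 2 = 6 + 4 A^{2}$)
$\left(\left(295 + N\right) + R{\left(m{\left(-1,0 \right)} \right)}\right)^{2} = \left(\left(295 + 176\right) + \left(6 + 4 \left(-1\right)^{2}\right)\right)^{2} = \left(471 + \left(6 + 4 \cdot 1\right)\right)^{2} = \left(471 + \left(6 + 4\right)\right)^{2} = \left(471 + 10\right)^{2} = 481^{2} = 231361$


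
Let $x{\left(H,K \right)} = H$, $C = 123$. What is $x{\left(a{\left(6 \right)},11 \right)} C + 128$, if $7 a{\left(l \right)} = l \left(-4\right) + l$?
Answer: $- \frac{1318}{7} \approx -188.29$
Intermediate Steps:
$a{\left(l \right)} = - \frac{3 l}{7}$ ($a{\left(l \right)} = \frac{l \left(-4\right) + l}{7} = \frac{- 4 l + l}{7} = \frac{\left(-3\right) l}{7} = - \frac{3 l}{7}$)
$x{\left(a{\left(6 \right)},11 \right)} C + 128 = \left(- \frac{3}{7}\right) 6 \cdot 123 + 128 = \left(- \frac{18}{7}\right) 123 + 128 = - \frac{2214}{7} + 128 = - \frac{1318}{7}$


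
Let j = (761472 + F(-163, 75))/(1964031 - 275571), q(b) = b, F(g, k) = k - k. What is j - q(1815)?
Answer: -255316119/140705 ≈ -1814.5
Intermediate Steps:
F(g, k) = 0
j = 63456/140705 (j = (761472 + 0)/(1964031 - 275571) = 761472/1688460 = 761472*(1/1688460) = 63456/140705 ≈ 0.45099)
j - q(1815) = 63456/140705 - 1*1815 = 63456/140705 - 1815 = -255316119/140705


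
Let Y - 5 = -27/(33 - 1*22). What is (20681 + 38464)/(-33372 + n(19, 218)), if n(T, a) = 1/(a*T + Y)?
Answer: -2696420550/1521429469 ≈ -1.7723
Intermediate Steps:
Y = 28/11 (Y = 5 - 27/(33 - 1*22) = 5 - 27/(33 - 22) = 5 - 27/11 = 28/11 ≈ 2.5455)
n(T, a) = 1/(28/11 + T*a) (n(T, a) = 1/(a*T + 28/11) = 1/(T*a + 28/11) = 1/(28/11 + T*a))
(20681 + 38464)/(-33372 + n(19, 218)) = (20681 + 38464)/(-33372 + 11/(28 + 11*19*218)) = 59145/(-33372 + 11/(28 + 45562)) = 59145/(-33372 + 11/45590) = 59145/(-1521429469/45590) = 59145*(-45590/1521429469) = -2696420550/1521429469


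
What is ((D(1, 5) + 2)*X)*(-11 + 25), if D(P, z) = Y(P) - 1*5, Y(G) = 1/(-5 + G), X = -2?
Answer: 91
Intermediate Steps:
D(P, z) = -5 + 1/(-5 + P) (D(P, z) = 1/(-5 + P) - 1*5 = 1/(-5 + P) - 5 = -5 + 1/(-5 + P))
((D(1, 5) + 2)*X)*(-11 + 25) = (((26 - 5*1)/(-5 + 1) + 2)*(-2))*(-11 + 25) = (((26 - 5)/(-4) + 2)*(-2))*14 = ((-¼*21 + 2)*(-2))*14 = ((-21/4 + 2)*(-2))*14 = -13/4*(-2)*14 = (13/2)*14 = 91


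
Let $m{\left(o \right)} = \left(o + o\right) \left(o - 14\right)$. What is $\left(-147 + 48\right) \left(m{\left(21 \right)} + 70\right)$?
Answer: $-36036$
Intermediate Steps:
$m{\left(o \right)} = 2 o \left(-14 + o\right)$
$\left(-147 + 48\right) \left(m{\left(21 \right)} + 70\right) = \left(-147 + 48\right) \left(2 \cdot 21 \left(-14 + 21\right) + 70\right) = - 99 \left(2 \cdot 21 \cdot 7 + 70\right) = - 99 \left(294 + 70\right) = \left(-99\right) 364 = -36036$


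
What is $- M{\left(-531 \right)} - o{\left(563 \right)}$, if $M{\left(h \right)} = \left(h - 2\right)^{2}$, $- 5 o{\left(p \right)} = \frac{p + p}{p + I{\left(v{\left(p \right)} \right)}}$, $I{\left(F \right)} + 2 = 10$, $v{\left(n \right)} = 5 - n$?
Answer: $- \frac{811072969}{2855} \approx -2.8409 \cdot 10^{5}$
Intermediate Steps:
$I{\left(F \right)} = 8$ ($I{\left(F \right)} = -2 + 10 = 8$)
$o{\left(p \right)} = - \frac{2 p}{5 \left(8 + p\right)}$ ($o{\left(p \right)} = - \frac{\left(p + p\right) \frac{1}{p + 8}}{5} = - \frac{2 p \frac{1}{8 + p}}{5} = - \frac{2 p}{5 \left(8 + p\right)}$)
$M{\left(h \right)} = \left(-2 + h\right)^{2}$
$- M{\left(-531 \right)} - o{\left(563 \right)} = - \left(-2 - 531\right)^{2} - \left(-2\right) 563 \frac{1}{40 + 5 \cdot 563} = - \left(-533\right)^{2} - \left(-2\right) 563 \frac{1}{40 + 2815} = \left(-1\right) 284089 - \left(-2\right) 563 \cdot \frac{1}{2855} = -284089 - \left(-2\right) 563 \cdot \frac{1}{2855} = -284089 - - \frac{1126}{2855} = -284089 + \frac{1126}{2855} = - \frac{811072969}{2855}$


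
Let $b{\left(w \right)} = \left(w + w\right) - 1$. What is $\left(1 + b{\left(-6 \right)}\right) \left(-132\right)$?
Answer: $1584$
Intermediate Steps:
$b{\left(w \right)} = -1 + 2 w$ ($b{\left(w \right)} = 2 w - 1 = -1 + 2 w$)
$\left(1 + b{\left(-6 \right)}\right) \left(-132\right) = \left(1 + \left(-1 + 2 \left(-6\right)\right)\right) \left(-132\right) = \left(1 - 13\right) \left(-132\right) = \left(-12\right) \left(-132\right) = 1584$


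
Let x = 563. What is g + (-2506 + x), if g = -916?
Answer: -2859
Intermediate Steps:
g + (-2506 + x) = -916 + (-2506 + 563) = -916 - 1943 = -2859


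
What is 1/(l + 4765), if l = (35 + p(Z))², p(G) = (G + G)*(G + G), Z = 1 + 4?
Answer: 1/22990 ≈ 4.3497e-5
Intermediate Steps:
Z = 5
p(G) = 4*G² (p(G) = (2*G)*(2*G) = 4*G²)
l = 18225 (l = (35 + 4*5²)² = (35 + 4*25)² = (35 + 100)² = 135² = 18225)
1/(l + 4765) = 1/(18225 + 4765) = 1/22990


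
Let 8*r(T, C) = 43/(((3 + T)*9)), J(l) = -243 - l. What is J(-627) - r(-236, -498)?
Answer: 6442027/16776 ≈ 384.00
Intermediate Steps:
r(T, C) = 43/(8*(27 + 9*T)) (r(T, C) = (43/(((3 + T)*9)))/8 = (43/(27 + 9*T))/8 = 43/(8*(27 + 9*T)))
J(-627) - r(-236, -498) = (-243 - 1*(-627)) - 43/(72*(3 - 236)) = (-243 + 627) - 43/(72*(-233)) = 384 - 43*(-1)/(72*233) = 384 - 1*(-43/16776) = 384 + 43/16776 = 6442027/16776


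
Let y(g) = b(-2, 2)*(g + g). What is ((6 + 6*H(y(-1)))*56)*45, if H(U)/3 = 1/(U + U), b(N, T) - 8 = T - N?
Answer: 14175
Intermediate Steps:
b(N, T) = 8 + T - N (b(N, T) = 8 + (T - N) = 8 + T - N)
y(g) = 24*g (y(g) = (8 + 2 - 1*(-2))*(g + g) = (8 + 2 + 2)*(2*g) = 12*(2*g) = 24*g)
H(U) = 3/(2*U) (H(U) = 3/(U + U) = 3/((2*U)) = 3*(1/(2*U)) = 3/(2*U))
((6 + 6*H(y(-1)))*56)*45 = ((6 + 6*(3/(2*((24*(-1))))))*56)*45 = ((6 + 6*((3/2)/(-24)))*56)*45 = ((6 + 6*((3/2)*(-1/24)))*56)*45 = ((6 + 6*(-1/16))*56)*45 = ((6 - 3/8)*56)*45 = ((45/8)*56)*45 = 315*45 = 14175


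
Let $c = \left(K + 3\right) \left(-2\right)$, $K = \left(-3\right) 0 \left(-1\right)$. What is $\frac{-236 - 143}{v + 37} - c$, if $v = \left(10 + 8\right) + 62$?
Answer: $\frac{323}{117} \approx 2.7607$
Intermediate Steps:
$v = 80$ ($v = 18 + 62 = 80$)
$K = 0$ ($K = 0 \left(-1\right) = 0$)
$c = -6$ ($c = \left(0 + 3\right) \left(-2\right) = 3 \left(-2\right) = -6$)
$\frac{-236 - 143}{v + 37} - c = \frac{-236 - 143}{80 + 37} - -6 = - \frac{379}{117} + 6 = \frac{323}{117}$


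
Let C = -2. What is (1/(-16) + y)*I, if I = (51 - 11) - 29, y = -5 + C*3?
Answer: -1947/16 ≈ -121.69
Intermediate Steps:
y = -11 (y = -5 - 2*3 = -5 - 6 = -11)
I = 11 (I = 40 - 29 = 11)
(1/(-16) + y)*I = (1/(-16) - 11)*11 = (-1/16 - 11)*11 = -177/16*11 = -1947/16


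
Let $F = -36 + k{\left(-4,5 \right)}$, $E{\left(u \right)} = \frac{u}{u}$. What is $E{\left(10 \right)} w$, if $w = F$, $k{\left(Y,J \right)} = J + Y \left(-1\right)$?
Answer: $-27$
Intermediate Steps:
$k{\left(Y,J \right)} = J - Y$
$E{\left(u \right)} = 1$
$F = -27$ ($F = -36 + \left(5 - -4\right) = -36 + \left(5 + 4\right) = -36 + 9 = -27$)
$w = -27$
$E{\left(10 \right)} w = 1 \left(-27\right) = -27$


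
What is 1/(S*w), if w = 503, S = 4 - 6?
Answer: -1/1006 ≈ -0.00099404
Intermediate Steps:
S = -2
1/(S*w) = 1/(-2*503) = 1/(-1006) = -1/1006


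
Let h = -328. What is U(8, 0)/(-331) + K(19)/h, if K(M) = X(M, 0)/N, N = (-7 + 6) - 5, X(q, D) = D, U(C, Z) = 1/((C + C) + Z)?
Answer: -1/5296 ≈ -0.00018882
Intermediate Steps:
U(C, Z) = 1/(Z + 2*C) (U(C, Z) = 1/(2*C + Z) = 1/(Z + 2*C))
N = -6 (N = -1 - 5 = -6)
K(M) = 0 (K(M) = 0/(-6) = 0*(-⅙) = 0)
U(8, 0)/(-331) + K(19)/h = 1/((0 + 2*8)*(-331)) + 0/(-328) = -1/331/(0 + 16) + 0*(-1/328) = -1/331/16 + 0 = (1/16)*(-1/331) + 0 = -1/5296 + 0 = -1/5296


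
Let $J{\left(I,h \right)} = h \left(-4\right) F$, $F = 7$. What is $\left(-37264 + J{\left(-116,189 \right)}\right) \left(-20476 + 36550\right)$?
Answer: $-684045144$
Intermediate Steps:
$J{\left(I,h \right)} = - 28 h$ ($J{\left(I,h \right)} = h \left(-4\right) 7 = - 4 h 7 = - 28 h$)
$\left(-37264 + J{\left(-116,189 \right)}\right) \left(-20476 + 36550\right) = \left(-37264 - 5292\right) \left(-20476 + 36550\right) = \left(-37264 - 5292\right) 16074 = \left(-42556\right) 16074 = -684045144$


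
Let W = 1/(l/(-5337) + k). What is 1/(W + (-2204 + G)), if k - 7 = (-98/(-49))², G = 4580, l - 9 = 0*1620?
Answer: 6522/15496865 ≈ 0.00042086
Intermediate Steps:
l = 9 (l = 9 + 0*1620 = 9 + 0 = 9)
k = 11 (k = 7 + (-98/(-49))² = 7 + (-98*(-1/49))² = 7 + 2² = 7 + 4 = 11)
W = 593/6522 (W = 1/(9/(-5337) + 11) = 1/(9*(-1/5337) + 11) = 1/(-1/593 + 11) = 1/(6522/593) = 593/6522 ≈ 0.090923)
1/(W + (-2204 + G)) = 1/(593/6522 + (-2204 + 4580)) = 1/(593/6522 + 2376) = 1/(15496865/6522) = 6522/15496865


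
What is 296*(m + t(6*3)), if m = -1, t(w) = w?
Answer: 5032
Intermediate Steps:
296*(m + t(6*3)) = 296*(-1 + 6*3) = 296*(-1 + 18) = 296*17 = 5032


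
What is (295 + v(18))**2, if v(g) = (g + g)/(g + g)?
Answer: 87616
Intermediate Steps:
v(g) = 1 (v(g) = (2*g)/((2*g)) = (2*g)*(1/(2*g)) = 1)
(295 + v(18))**2 = (295 + 1)**2 = 296**2 = 87616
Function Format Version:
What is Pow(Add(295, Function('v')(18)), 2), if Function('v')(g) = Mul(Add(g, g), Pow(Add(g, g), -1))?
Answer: 87616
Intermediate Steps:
Function('v')(g) = 1 (Function('v')(g) = Mul(Mul(2, g), Pow(Mul(2, g), -1)) = Mul(Mul(2, g), Mul(Rational(1, 2), Pow(g, -1))) = 1)
Pow(Add(295, Function('v')(18)), 2) = Pow(Add(295, 1), 2) = Pow(296, 2) = 87616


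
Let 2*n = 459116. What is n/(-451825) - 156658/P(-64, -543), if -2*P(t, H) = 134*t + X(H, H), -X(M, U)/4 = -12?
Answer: -35880418081/963290900 ≈ -37.248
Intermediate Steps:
n = 229558 (n = (½)*459116 = 229558)
X(M, U) = 48 (X(M, U) = -4*(-12) = 48)
P(t, H) = -24 - 67*t (P(t, H) = -(134*t + 48)/2 = -(48 + 134*t)/2 = -24 - 67*t)
n/(-451825) - 156658/P(-64, -543) = 229558/(-451825) - 156658/(-24 - 67*(-64)) = 229558*(-1/451825) - 156658/(-24 + 4288) = -229558/451825 - 156658/4264 = -229558/451825 - 156658*1/4264 = -229558/451825 - 78329/2132 = -35880418081/963290900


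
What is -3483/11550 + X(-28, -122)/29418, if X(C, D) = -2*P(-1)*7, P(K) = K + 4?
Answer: -5719333/18876550 ≈ -0.30299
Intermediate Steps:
P(K) = 4 + K
X(C, D) = -42 (X(C, D) = -2*(4 - 1)*7 = -2*3*7 = -6*7 = -42)
-3483/11550 + X(-28, -122)/29418 = -3483/11550 - 42/29418 = -3483*1/11550 - 42*1/29418 = -1161/3850 - 7/4903 = -5719333/18876550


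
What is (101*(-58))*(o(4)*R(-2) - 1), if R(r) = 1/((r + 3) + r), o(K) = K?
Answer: 29290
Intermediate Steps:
R(r) = 1/(3 + 2*r) (R(r) = 1/((3 + r) + r) = 1/(3 + 2*r))
(101*(-58))*(o(4)*R(-2) - 1) = (101*(-58))*(4/(3 + 2*(-2)) - 1) = -5858*(4/(3 - 4) - 1) = -5858*(4/(-1) - 1) = -5858*(4*(-1) - 1) = -5858*(-4 - 1) = -5858*(-5) = 29290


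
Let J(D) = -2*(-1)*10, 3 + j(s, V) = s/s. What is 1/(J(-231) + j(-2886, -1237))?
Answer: 1/18 ≈ 0.055556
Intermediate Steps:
j(s, V) = -2 (j(s, V) = -3 + s/s = -3 + 1 = -2)
J(D) = 20 (J(D) = 2*10 = 20)
1/(J(-231) + j(-2886, -1237)) = 1/(20 - 2) = 1/18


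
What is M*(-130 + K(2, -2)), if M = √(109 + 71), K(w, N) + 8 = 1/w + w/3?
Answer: -821*√5 ≈ -1835.8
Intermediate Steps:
K(w, N) = -8 + 1/w + w/3 (K(w, N) = -8 + (1/w + w/3) = -8 + 1/w + w/3)
M = 6*√5 (M = √180 = 6*√5 ≈ 13.416)
M*(-130 + K(2, -2)) = (6*√5)*(-130 + (-8 + 1/2 + (⅓)*2)) = (6*√5)*(-130 + (-8 + ½ + ⅔)) = (6*√5)*(-130 - 41/6) = (6*√5)*(-821/6) = -821*√5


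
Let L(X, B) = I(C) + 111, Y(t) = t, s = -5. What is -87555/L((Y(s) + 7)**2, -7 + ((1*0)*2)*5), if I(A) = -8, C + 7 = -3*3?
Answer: -87555/103 ≈ -850.05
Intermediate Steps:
C = -16 (C = -7 - 3*3 = -7 - 9 = -16)
L(X, B) = 103 (L(X, B) = -8 + 111 = 103)
-87555/L((Y(s) + 7)**2, -7 + ((1*0)*2)*5) = -87555/103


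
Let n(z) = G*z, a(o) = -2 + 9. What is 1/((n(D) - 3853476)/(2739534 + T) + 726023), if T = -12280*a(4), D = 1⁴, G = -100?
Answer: 1326787/963275951313 ≈ 1.3774e-6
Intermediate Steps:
D = 1
a(o) = 7
n(z) = -100*z
T = -85960 (T = -12280*7 = -85960)
1/((n(D) - 3853476)/(2739534 + T) + 726023) = 1/((-100*1 - 3853476)/(2739534 - 85960) + 726023) = 1/((-100 - 3853476)/2653574 + 726023) = 1/(-3853576*1/2653574 + 726023) = 1/(-1926788/1326787 + 726023) = 1/(963275951313/1326787) = 1326787/963275951313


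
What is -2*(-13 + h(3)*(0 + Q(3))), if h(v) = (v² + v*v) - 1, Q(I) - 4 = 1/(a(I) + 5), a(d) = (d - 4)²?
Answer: -347/3 ≈ -115.67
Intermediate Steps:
a(d) = (-4 + d)²
Q(I) = 4 + 1/(5 + (-4 + I)²) (Q(I) = 4 + 1/((-4 + I)² + 5) = 4 + 1/(5 + (-4 + I)²))
h(v) = -1 + 2*v² (h(v) = (v² + v²) - 1 = 2*v² - 1 = -1 + 2*v²)
-2*(-13 + h(3)*(0 + Q(3))) = -2*(-13 + (-1 + 2*3²)*(0 + (21 + 4*(-4 + 3)²)/(5 + (-4 + 3)²))) = -2*(-13 + (-1 + 2*9)*(0 + (21 + 4*(-1)²)/(5 + (-1)²))) = -2*(-13 + (-1 + 18)*(0 + (21 + 4*1)/(5 + 1))) = -2*(-13 + 17*(0 + (21 + 4)/6)) = -2*(-13 + 17*(0 + (⅙)*25)) = -2*(-13 + 17*(0 + 25/6)) = -2*(-13 + 17*(25/6)) = -2*(-13 + 425/6) = -2*347/6 = -347/3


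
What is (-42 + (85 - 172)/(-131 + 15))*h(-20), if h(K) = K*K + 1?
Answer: -66165/4 ≈ -16541.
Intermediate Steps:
h(K) = 1 + K**2 (h(K) = K**2 + 1 = 1 + K**2)
(-42 + (85 - 172)/(-131 + 15))*h(-20) = (-42 + (85 - 172)/(-131 + 15))*(1 + (-20)**2) = (-42 - 87/(-116))*(1 + 400) = (-42 - 87*(-1/116))*401 = (-42 + 3/4)*401 = -165/4*401 = -66165/4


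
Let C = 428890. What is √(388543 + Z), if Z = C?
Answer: √817433 ≈ 904.12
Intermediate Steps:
Z = 428890
√(388543 + Z) = √(388543 + 428890) = √817433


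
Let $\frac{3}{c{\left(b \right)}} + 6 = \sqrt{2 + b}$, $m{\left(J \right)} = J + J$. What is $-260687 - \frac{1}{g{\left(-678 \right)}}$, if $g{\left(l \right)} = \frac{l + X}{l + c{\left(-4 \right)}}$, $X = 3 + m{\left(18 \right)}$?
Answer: $- \frac{1055004586}{4047} - \frac{i \sqrt{2}}{8094} \approx -2.6069 \cdot 10^{5} - 0.00017472 i$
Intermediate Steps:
$m{\left(J \right)} = 2 J$
$c{\left(b \right)} = \frac{3}{-6 + \sqrt{2 + b}}$
$X = 39$ ($X = 3 + 2 \cdot 18 = 3 + 36 = 39$)
$g{\left(l \right)} = \frac{39 + l}{l + \frac{3}{-6 + i \sqrt{2}}}$ ($g{\left(l \right)} = \frac{l + 39}{l + \frac{3}{-6 + \sqrt{2 - 4}}} = \frac{39 + l}{l + \frac{3}{-6 + \sqrt{-2}}} = \frac{39 + l}{l + \frac{3}{-6 + i \sqrt{2}}}$)
$-260687 - \frac{1}{g{\left(-678 \right)}} = -260687 - \frac{1}{\frac{1}{-3 - 678 \left(6 - i \sqrt{2}\right)} \left(6 - i \sqrt{2}\right) \left(39 - 678\right)} = -260687 - \frac{1}{\frac{1}{-3 - \left(4068 - 678 i \sqrt{2}\right)} \left(6 - i \sqrt{2}\right) \left(-639\right)} = -260687 - \frac{1}{\frac{1}{-4071 + 678 i \sqrt{2}} \left(6 - i \sqrt{2}\right) \left(-639\right)} = -260687 - \frac{1}{\left(-639\right) \frac{1}{-4071 + 678 i \sqrt{2}} \left(6 - i \sqrt{2}\right)} = -260687 - - \frac{-4071 + 678 i \sqrt{2}}{639 \left(6 - i \sqrt{2}\right)} = -260687 + \frac{-4071 + 678 i \sqrt{2}}{639 \left(6 - i \sqrt{2}\right)}$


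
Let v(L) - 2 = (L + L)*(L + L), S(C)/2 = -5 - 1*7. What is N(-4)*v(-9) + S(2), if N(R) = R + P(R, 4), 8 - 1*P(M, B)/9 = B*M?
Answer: 69088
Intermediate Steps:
S(C) = -24 (S(C) = 2*(-5 - 1*7) = 2*(-5 - 7) = 2*(-12) = -24)
P(M, B) = 72 - 9*B*M
v(L) = 2 + 4*L² (v(L) = 2 + (L + L)*(L + L) = 2 + (2*L)*(2*L) = 2 + 4*L²)
N(R) = 72 - 35*R (N(R) = R + (72 - 9*4*R) = R + (72 - 36*R) = 72 - 35*R)
N(-4)*v(-9) + S(2) = (72 - 35*(-4))*(2 + 4*(-9)²) - 24 = (72 + 140)*(2 + 4*81) - 24 = 212*(2 + 324) - 24 = 212*326 - 24 = 69112 - 24 = 69088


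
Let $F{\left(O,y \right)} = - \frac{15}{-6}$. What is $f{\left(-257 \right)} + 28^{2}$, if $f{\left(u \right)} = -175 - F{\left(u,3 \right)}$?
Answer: $\frac{1213}{2} \approx 606.5$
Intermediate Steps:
$F{\left(O,y \right)} = \frac{5}{2}$ ($F{\left(O,y \right)} = \left(-15\right) \left(- \frac{1}{6}\right) = \frac{5}{2}$)
$f{\left(u \right)} = - \frac{355}{2}$ ($f{\left(u \right)} = -175 - \frac{5}{2} = - \frac{355}{2}$)
$f{\left(-257 \right)} + 28^{2} = - \frac{355}{2} + 28^{2} = - \frac{355}{2} + 784 = \frac{1213}{2}$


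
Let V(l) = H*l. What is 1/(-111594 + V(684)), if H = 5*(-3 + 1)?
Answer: -1/118434 ≈ -8.4435e-6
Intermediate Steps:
H = -10 (H = 5*(-2) = -10)
V(l) = -10*l
1/(-111594 + V(684)) = 1/(-111594 - 10*684) = 1/(-111594 - 6840) = 1/(-118434) = -1/118434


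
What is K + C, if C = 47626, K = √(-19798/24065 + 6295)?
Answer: 47626 + √3645110557505/24065 ≈ 47705.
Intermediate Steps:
K = √3645110557505/24065 (K = √(-19798*1/24065 + 6295) = √(-19798/24065 + 6295) = √(151469377/24065) = √3645110557505/24065 ≈ 79.336)
K + C = √3645110557505/24065 + 47626 = 47626 + √3645110557505/24065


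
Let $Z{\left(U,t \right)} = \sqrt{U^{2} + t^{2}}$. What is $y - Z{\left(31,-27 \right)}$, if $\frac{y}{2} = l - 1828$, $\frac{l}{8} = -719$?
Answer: $-15160 - 13 \sqrt{10} \approx -15201.0$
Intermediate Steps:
$l = -5752$ ($l = 8 \left(-719\right) = -5752$)
$y = -15160$ ($y = 2 \left(-5752 - 1828\right) = 2 \left(-7580\right) = -15160$)
$y - Z{\left(31,-27 \right)} = -15160 - \sqrt{31^{2} + \left(-27\right)^{2}} = -15160 - \sqrt{961 + 729} = -15160 - \sqrt{1690} = -15160 - 13 \sqrt{10}$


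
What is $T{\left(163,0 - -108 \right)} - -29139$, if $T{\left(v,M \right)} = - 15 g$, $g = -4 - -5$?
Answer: $29124$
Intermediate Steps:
$g = 1$ ($g = -4 + 5 = 1$)
$T{\left(v,M \right)} = -15$ ($T{\left(v,M \right)} = \left(-15\right) 1 = -15$)
$T{\left(163,0 - -108 \right)} - -29139 = -15 - -29139 = -15 + 29139 = 29124$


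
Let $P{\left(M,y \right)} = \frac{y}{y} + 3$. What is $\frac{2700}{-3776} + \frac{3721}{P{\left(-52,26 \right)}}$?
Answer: $\frac{877481}{944} \approx 929.54$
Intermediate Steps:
$P{\left(M,y \right)} = 4$ ($P{\left(M,y \right)} = 1 + 3 = 4$)
$\frac{2700}{-3776} + \frac{3721}{P{\left(-52,26 \right)}} = \frac{2700}{-3776} + \frac{3721}{4} = 2700 \left(- \frac{1}{3776}\right) + 3721 \cdot \frac{1}{4} = - \frac{675}{944} + \frac{3721}{4} = \frac{877481}{944}$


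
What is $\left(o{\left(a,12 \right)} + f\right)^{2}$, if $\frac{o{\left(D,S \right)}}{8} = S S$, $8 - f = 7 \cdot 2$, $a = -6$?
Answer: $1313316$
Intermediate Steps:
$f = -6$ ($f = 8 - 7 \cdot 2 = 8 - 14 = -6$)
$o{\left(D,S \right)} = 8 S^{2}$ ($o{\left(D,S \right)} = 8 S S = 8 S^{2}$)
$\left(o{\left(a,12 \right)} + f\right)^{2} = \left(8 \cdot 12^{2} - 6\right)^{2} = \left(8 \cdot 144 - 6\right)^{2} = \left(1152 - 6\right)^{2} = 1146^{2} = 1313316$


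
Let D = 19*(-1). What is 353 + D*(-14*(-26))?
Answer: -6563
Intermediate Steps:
D = -19
353 + D*(-14*(-26)) = 353 - (-266)*(-26) = 353 - 19*364 = 353 - 6916 = -6563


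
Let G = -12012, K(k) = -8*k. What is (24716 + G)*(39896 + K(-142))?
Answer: 521270528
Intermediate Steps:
(24716 + G)*(39896 + K(-142)) = (24716 - 12012)*(39896 - 8*(-142)) = 12704*(39896 + 1136) = 12704*41032 = 521270528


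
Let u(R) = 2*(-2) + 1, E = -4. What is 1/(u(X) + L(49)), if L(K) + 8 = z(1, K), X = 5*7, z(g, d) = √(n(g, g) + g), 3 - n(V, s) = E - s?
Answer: -⅛ ≈ -0.12500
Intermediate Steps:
n(V, s) = 7 + s (n(V, s) = 3 - (-4 - s) = 3 + (4 + s) = 7 + s)
z(g, d) = √(7 + 2*g) (z(g, d) = √((7 + g) + g) = √(7 + 2*g))
X = 35
L(K) = -5 (L(K) = -8 + √(7 + 2*1) = -8 + √(7 + 2) = -8 + √9 = -8 + 3 = -5)
u(R) = -3 (u(R) = -4 + 1 = -3)
1/(u(X) + L(49)) = 1/(-3 - 5) = 1/(-8) = -⅛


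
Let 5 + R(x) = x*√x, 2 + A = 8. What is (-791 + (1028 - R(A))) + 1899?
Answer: 2141 - 6*√6 ≈ 2126.3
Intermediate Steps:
A = 6 (A = -2 + 8 = 6)
R(x) = -5 + x^(3/2) (R(x) = -5 + x*√x = -5 + x^(3/2))
(-791 + (1028 - R(A))) + 1899 = (-791 + (1028 - (-5 + 6^(3/2)))) + 1899 = (-791 + (1028 - (-5 + 6*√6))) + 1899 = (-791 + (1028 + (5 - 6*√6))) + 1899 = (-791 + (1033 - 6*√6)) + 1899 = (242 - 6*√6) + 1899 = 2141 - 6*√6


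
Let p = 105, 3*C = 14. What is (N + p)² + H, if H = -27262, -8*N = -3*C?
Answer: -253863/16 ≈ -15866.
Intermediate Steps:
C = 14/3 (C = (⅓)*14 = 14/3 ≈ 4.6667)
N = 7/4 (N = -(-3)*14/(8*3) = -⅛*(-14) = 7/4 ≈ 1.7500)
(N + p)² + H = (7/4 + 105)² - 27262 = (427/4)² - 27262 = 182329/16 - 27262 = -253863/16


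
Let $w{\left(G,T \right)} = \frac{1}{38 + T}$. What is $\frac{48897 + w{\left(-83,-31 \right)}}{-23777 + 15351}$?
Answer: $- \frac{171140}{29491} \approx -5.8031$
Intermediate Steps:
$\frac{48897 + w{\left(-83,-31 \right)}}{-23777 + 15351} = \frac{48897 + \frac{1}{38 - 31}}{-23777 + 15351} = \frac{48897 + \frac{1}{7}}{-8426} = \left(48897 + \frac{1}{7}\right) \left(- \frac{1}{8426}\right) = \frac{342280}{7} \left(- \frac{1}{8426}\right) = - \frac{171140}{29491}$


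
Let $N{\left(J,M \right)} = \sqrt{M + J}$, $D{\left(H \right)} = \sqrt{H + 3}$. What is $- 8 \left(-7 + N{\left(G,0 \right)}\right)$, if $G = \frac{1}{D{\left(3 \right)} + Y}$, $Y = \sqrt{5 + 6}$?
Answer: $56 - \frac{8}{\sqrt{\sqrt{6} + \sqrt{11}}} \approx 52.668$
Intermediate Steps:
$D{\left(H \right)} = \sqrt{3 + H}$
$Y = \sqrt{11} \approx 3.3166$
$G = \frac{1}{\sqrt{6} + \sqrt{11}}$ ($G = \frac{1}{\sqrt{3 + 3} + \sqrt{11}} = \frac{1}{\sqrt{6} + \sqrt{11}} \approx 0.17343$)
$N{\left(J,M \right)} = \sqrt{J + M}$
$- 8 \left(-7 + N{\left(G,0 \right)}\right) = - 8 \left(-7 + \sqrt{\frac{1}{\sqrt{6} + \sqrt{11}} + 0}\right) = - 8 \left(-7 + \sqrt{\frac{1}{\sqrt{6} + \sqrt{11}}}\right) = - 8 \left(-7 + \frac{1}{\sqrt{\sqrt{6} + \sqrt{11}}}\right) = 56 - \frac{8}{\sqrt{\sqrt{6} + \sqrt{11}}}$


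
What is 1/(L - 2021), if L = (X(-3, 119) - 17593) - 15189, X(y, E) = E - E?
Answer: -1/34803 ≈ -2.8733e-5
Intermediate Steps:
X(y, E) = 0
L = -32782 (L = (0 - 17593) - 15189 = -17593 - 15189 = -32782)
1/(L - 2021) = 1/(-32782 - 2021) = 1/(-34803) = -1/34803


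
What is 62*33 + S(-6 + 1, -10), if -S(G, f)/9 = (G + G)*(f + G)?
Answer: 696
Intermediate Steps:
S(G, f) = -18*G*(G + f) (S(G, f) = -9*(G + G)*(f + G) = -9*2*G*(G + f) = -18*G*(G + f))
62*33 + S(-6 + 1, -10) = 62*33 - 18*(-6 + 1)*((-6 + 1) - 10) = 2046 - 18*(-5)*(-5 - 10) = 2046 - 18*(-5)*(-15) = 2046 - 1350 = 696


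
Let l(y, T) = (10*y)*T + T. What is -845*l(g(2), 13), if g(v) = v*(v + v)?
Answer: -889785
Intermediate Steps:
g(v) = 2*v² (g(v) = v*(2*v) = 2*v²)
l(y, T) = T + 10*T*y (l(y, T) = 10*T*y + T = T + 10*T*y)
-845*l(g(2), 13) = -10985*(1 + 10*(2*2²)) = -10985*(1 + 10*(2*4)) = -10985*(1 + 10*8) = -10985*(1 + 80) = -10985*81 = -845*1053 = -889785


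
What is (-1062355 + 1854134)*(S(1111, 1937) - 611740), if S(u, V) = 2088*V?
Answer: 2717952441764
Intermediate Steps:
(-1062355 + 1854134)*(S(1111, 1937) - 611740) = (-1062355 + 1854134)*(2088*1937 - 611740) = 791779*(4044456 - 611740) = 791779*3432716 = 2717952441764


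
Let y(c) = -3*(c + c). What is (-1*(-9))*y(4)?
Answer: -216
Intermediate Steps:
y(c) = -6*c
(-1*(-9))*y(4) = (-1*(-9))*(-6*4) = 9*(-24) = -216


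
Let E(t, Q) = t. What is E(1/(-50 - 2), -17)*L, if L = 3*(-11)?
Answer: 33/52 ≈ 0.63461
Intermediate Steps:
L = -33
E(1/(-50 - 2), -17)*L = -33/(-50 - 2) = -33/(-52) = -1/52*(-33) = 33/52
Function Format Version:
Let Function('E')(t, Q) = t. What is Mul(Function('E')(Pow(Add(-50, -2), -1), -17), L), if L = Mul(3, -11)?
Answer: Rational(33, 52) ≈ 0.63461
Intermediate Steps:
L = -33
Mul(Function('E')(Pow(Add(-50, -2), -1), -17), L) = Mul(Pow(Add(-50, -2), -1), -33) = Mul(Pow(-52, -1), -33) = Mul(Rational(-1, 52), -33) = Rational(33, 52)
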